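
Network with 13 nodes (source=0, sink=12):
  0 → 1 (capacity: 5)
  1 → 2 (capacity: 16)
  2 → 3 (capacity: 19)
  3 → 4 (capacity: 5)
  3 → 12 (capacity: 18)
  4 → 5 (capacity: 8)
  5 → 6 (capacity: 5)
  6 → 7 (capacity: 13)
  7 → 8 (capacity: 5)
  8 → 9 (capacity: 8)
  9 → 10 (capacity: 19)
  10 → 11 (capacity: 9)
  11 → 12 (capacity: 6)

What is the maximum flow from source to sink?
Maximum flow = 5

Max flow: 5

Flow assignment:
  0 → 1: 5/5
  1 → 2: 5/16
  2 → 3: 5/19
  3 → 12: 5/18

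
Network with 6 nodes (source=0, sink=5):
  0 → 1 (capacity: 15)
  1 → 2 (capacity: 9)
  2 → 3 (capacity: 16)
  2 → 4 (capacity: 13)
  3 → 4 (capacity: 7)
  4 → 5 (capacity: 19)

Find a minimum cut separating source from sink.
Min cut value = 9, edges: (1,2)

Min cut value: 9
Partition: S = [0, 1], T = [2, 3, 4, 5]
Cut edges: (1,2)

By max-flow min-cut theorem, max flow = min cut = 9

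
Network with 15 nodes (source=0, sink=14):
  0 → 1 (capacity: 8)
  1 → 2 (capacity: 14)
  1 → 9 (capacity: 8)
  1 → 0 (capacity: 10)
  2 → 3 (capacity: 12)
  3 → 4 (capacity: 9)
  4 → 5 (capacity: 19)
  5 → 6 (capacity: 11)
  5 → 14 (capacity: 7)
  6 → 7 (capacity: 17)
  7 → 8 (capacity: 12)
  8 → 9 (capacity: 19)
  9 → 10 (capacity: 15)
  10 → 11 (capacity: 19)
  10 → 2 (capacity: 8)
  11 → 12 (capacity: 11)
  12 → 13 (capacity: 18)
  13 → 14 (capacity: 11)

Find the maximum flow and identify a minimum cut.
Max flow = 8, Min cut edges: (0,1)

Maximum flow: 8
Minimum cut: (0,1)
Partition: S = [0], T = [1, 2, 3, 4, 5, 6, 7, 8, 9, 10, 11, 12, 13, 14]

Max-flow min-cut theorem verified: both equal 8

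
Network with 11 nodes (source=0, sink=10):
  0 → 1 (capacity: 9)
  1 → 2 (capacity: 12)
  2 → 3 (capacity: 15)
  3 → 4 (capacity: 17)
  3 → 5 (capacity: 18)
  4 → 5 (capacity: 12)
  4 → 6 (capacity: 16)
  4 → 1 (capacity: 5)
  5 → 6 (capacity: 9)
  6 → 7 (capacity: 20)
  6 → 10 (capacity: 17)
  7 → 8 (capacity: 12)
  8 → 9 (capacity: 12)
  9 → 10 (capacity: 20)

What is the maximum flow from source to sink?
Maximum flow = 9

Max flow: 9

Flow assignment:
  0 → 1: 9/9
  1 → 2: 9/12
  2 → 3: 9/15
  3 → 4: 9/17
  4 → 6: 9/16
  6 → 10: 9/17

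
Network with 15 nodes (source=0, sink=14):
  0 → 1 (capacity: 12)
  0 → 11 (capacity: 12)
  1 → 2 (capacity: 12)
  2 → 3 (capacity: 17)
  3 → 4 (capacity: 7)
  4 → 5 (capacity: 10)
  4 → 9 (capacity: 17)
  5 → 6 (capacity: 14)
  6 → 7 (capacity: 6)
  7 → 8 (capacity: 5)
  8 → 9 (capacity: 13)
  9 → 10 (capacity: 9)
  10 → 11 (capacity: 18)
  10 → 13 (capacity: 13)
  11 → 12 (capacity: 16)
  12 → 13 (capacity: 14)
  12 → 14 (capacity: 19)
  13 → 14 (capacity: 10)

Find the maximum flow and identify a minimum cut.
Max flow = 19, Min cut edges: (0,11), (3,4)

Maximum flow: 19
Minimum cut: (0,11), (3,4)
Partition: S = [0, 1, 2, 3], T = [4, 5, 6, 7, 8, 9, 10, 11, 12, 13, 14]

Max-flow min-cut theorem verified: both equal 19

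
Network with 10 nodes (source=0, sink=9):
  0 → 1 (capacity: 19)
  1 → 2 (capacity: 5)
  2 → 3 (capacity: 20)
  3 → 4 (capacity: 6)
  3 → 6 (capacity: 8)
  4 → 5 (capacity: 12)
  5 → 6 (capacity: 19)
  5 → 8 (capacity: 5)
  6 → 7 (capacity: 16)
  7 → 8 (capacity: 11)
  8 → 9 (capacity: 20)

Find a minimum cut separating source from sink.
Min cut value = 5, edges: (1,2)

Min cut value: 5
Partition: S = [0, 1], T = [2, 3, 4, 5, 6, 7, 8, 9]
Cut edges: (1,2)

By max-flow min-cut theorem, max flow = min cut = 5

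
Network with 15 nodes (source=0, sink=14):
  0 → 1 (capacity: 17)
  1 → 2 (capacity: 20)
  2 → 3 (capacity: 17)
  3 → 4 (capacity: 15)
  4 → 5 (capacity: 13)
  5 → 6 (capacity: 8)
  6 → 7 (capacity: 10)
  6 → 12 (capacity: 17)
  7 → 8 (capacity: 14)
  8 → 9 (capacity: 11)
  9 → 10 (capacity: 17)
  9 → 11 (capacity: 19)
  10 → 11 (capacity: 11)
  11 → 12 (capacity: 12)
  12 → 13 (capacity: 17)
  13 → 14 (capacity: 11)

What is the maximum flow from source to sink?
Maximum flow = 8

Max flow: 8

Flow assignment:
  0 → 1: 8/17
  1 → 2: 8/20
  2 → 3: 8/17
  3 → 4: 8/15
  4 → 5: 8/13
  5 → 6: 8/8
  6 → 12: 8/17
  12 → 13: 8/17
  13 → 14: 8/11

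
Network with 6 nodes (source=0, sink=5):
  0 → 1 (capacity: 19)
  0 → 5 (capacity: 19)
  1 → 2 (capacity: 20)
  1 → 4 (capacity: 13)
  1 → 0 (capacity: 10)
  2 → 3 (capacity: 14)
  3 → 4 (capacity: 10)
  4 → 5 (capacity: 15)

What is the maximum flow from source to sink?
Maximum flow = 34

Max flow: 34

Flow assignment:
  0 → 1: 15/19
  0 → 5: 19/19
  1 → 2: 6/20
  1 → 4: 9/13
  2 → 3: 6/14
  3 → 4: 6/10
  4 → 5: 15/15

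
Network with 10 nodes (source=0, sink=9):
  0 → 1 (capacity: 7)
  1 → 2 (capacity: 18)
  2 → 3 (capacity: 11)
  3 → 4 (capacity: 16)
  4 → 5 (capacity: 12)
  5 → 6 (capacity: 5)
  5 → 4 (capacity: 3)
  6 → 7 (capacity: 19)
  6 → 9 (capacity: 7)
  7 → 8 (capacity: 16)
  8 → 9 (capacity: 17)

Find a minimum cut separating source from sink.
Min cut value = 5, edges: (5,6)

Min cut value: 5
Partition: S = [0, 1, 2, 3, 4, 5], T = [6, 7, 8, 9]
Cut edges: (5,6)

By max-flow min-cut theorem, max flow = min cut = 5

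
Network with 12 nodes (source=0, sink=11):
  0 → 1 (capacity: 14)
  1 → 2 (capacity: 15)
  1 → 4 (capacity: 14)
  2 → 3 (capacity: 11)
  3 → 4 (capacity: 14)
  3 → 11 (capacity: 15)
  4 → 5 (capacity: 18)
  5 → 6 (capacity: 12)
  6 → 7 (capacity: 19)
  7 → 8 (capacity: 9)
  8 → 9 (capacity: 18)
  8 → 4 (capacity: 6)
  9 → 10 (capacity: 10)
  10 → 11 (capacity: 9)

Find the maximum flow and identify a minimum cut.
Max flow = 14, Min cut edges: (0,1)

Maximum flow: 14
Minimum cut: (0,1)
Partition: S = [0], T = [1, 2, 3, 4, 5, 6, 7, 8, 9, 10, 11]

Max-flow min-cut theorem verified: both equal 14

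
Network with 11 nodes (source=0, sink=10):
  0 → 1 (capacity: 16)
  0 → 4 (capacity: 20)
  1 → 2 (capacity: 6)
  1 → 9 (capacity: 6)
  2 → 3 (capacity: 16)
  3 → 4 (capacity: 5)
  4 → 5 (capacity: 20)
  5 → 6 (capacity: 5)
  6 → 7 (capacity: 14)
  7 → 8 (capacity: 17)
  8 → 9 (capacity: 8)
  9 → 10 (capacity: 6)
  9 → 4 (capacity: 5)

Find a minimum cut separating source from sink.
Min cut value = 6, edges: (9,10)

Min cut value: 6
Partition: S = [0, 1, 2, 3, 4, 5, 6, 7, 8, 9], T = [10]
Cut edges: (9,10)

By max-flow min-cut theorem, max flow = min cut = 6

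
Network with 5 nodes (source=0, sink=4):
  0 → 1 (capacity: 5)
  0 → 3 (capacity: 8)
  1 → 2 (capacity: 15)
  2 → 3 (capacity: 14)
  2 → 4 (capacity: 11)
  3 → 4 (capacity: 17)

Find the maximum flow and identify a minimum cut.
Max flow = 13, Min cut edges: (0,1), (0,3)

Maximum flow: 13
Minimum cut: (0,1), (0,3)
Partition: S = [0], T = [1, 2, 3, 4]

Max-flow min-cut theorem verified: both equal 13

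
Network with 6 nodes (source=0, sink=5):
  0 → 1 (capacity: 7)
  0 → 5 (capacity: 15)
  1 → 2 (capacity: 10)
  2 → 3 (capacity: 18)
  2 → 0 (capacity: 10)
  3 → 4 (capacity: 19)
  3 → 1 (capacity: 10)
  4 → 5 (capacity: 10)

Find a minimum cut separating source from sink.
Min cut value = 22, edges: (0,1), (0,5)

Min cut value: 22
Partition: S = [0], T = [1, 2, 3, 4, 5]
Cut edges: (0,1), (0,5)

By max-flow min-cut theorem, max flow = min cut = 22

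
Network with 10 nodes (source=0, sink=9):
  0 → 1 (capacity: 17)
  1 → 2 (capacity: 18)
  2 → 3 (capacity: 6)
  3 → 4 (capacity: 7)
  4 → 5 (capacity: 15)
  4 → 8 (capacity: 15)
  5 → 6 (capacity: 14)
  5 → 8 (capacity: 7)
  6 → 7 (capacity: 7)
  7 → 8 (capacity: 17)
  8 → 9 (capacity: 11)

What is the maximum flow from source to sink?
Maximum flow = 6

Max flow: 6

Flow assignment:
  0 → 1: 6/17
  1 → 2: 6/18
  2 → 3: 6/6
  3 → 4: 6/7
  4 → 8: 6/15
  8 → 9: 6/11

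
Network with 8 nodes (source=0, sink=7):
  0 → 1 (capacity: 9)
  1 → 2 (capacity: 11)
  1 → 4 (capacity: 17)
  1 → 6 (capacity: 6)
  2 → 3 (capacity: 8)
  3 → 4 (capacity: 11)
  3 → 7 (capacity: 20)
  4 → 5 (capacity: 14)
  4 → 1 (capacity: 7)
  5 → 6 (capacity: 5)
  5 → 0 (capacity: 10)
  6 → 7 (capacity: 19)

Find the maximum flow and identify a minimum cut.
Max flow = 9, Min cut edges: (0,1)

Maximum flow: 9
Minimum cut: (0,1)
Partition: S = [0], T = [1, 2, 3, 4, 5, 6, 7]

Max-flow min-cut theorem verified: both equal 9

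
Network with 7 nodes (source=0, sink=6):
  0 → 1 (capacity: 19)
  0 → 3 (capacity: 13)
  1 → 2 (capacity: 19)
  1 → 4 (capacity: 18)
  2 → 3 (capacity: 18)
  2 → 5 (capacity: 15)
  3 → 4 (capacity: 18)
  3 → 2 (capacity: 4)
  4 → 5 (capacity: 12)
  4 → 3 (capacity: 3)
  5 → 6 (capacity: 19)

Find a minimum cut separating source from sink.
Min cut value = 19, edges: (5,6)

Min cut value: 19
Partition: S = [0, 1, 2, 3, 4, 5], T = [6]
Cut edges: (5,6)

By max-flow min-cut theorem, max flow = min cut = 19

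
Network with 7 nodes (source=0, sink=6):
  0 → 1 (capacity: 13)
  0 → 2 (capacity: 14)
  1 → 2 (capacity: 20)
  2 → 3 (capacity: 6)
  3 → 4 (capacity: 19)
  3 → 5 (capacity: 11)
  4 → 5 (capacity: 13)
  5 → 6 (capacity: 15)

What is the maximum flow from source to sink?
Maximum flow = 6

Max flow: 6

Flow assignment:
  0 → 2: 6/14
  2 → 3: 6/6
  3 → 5: 6/11
  5 → 6: 6/15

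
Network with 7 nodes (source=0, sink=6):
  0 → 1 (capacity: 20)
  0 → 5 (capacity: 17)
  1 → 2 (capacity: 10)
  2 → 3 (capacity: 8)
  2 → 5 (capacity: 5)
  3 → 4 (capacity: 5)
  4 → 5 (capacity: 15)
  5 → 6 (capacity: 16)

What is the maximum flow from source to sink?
Maximum flow = 16

Max flow: 16

Flow assignment:
  0 → 1: 10/20
  0 → 5: 6/17
  1 → 2: 10/10
  2 → 3: 5/8
  2 → 5: 5/5
  3 → 4: 5/5
  4 → 5: 5/15
  5 → 6: 16/16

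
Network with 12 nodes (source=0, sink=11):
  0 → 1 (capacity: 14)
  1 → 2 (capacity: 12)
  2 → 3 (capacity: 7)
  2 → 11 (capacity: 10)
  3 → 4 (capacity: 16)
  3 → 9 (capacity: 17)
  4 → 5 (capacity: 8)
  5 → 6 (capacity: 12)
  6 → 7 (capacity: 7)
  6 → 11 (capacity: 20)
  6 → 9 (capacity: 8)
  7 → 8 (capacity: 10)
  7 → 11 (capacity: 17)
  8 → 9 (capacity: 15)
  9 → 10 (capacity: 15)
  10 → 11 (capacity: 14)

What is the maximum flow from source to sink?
Maximum flow = 12

Max flow: 12

Flow assignment:
  0 → 1: 12/14
  1 → 2: 12/12
  2 → 3: 2/7
  2 → 11: 10/10
  3 → 9: 2/17
  9 → 10: 2/15
  10 → 11: 2/14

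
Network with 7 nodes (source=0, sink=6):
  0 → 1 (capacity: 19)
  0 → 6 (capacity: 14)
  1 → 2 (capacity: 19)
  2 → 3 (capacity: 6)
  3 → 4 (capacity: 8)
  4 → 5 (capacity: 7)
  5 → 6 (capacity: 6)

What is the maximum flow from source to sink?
Maximum flow = 20

Max flow: 20

Flow assignment:
  0 → 1: 6/19
  0 → 6: 14/14
  1 → 2: 6/19
  2 → 3: 6/6
  3 → 4: 6/8
  4 → 5: 6/7
  5 → 6: 6/6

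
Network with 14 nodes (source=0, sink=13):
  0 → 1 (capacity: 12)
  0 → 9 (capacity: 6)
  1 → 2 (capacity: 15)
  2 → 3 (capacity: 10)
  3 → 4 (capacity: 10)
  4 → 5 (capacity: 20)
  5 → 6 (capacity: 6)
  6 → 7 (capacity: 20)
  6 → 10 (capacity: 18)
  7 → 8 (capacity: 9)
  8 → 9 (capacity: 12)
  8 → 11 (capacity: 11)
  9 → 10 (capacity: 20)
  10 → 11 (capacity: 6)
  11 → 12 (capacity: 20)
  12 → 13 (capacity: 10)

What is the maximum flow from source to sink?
Maximum flow = 10

Max flow: 10

Flow assignment:
  0 → 1: 6/12
  0 → 9: 4/6
  1 → 2: 6/15
  2 → 3: 6/10
  3 → 4: 6/10
  4 → 5: 6/20
  5 → 6: 6/6
  6 → 7: 6/20
  7 → 8: 6/9
  8 → 9: 2/12
  8 → 11: 4/11
  9 → 10: 6/20
  10 → 11: 6/6
  11 → 12: 10/20
  12 → 13: 10/10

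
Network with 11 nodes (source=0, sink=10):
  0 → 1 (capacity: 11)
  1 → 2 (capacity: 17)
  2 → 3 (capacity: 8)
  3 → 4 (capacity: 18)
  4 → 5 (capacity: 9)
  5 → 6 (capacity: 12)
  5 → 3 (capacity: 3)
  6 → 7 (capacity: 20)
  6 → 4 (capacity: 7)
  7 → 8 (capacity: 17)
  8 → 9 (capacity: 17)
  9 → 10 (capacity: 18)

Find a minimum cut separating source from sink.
Min cut value = 8, edges: (2,3)

Min cut value: 8
Partition: S = [0, 1, 2], T = [3, 4, 5, 6, 7, 8, 9, 10]
Cut edges: (2,3)

By max-flow min-cut theorem, max flow = min cut = 8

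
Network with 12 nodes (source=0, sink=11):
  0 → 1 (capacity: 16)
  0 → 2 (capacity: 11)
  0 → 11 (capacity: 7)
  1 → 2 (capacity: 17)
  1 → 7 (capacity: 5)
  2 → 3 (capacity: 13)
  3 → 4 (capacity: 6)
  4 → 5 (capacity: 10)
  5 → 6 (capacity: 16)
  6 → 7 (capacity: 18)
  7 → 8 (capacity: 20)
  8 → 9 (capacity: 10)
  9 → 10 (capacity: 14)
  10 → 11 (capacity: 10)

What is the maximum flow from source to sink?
Maximum flow = 17

Max flow: 17

Flow assignment:
  0 → 1: 4/16
  0 → 2: 6/11
  0 → 11: 7/7
  1 → 7: 4/5
  2 → 3: 6/13
  3 → 4: 6/6
  4 → 5: 6/10
  5 → 6: 6/16
  6 → 7: 6/18
  7 → 8: 10/20
  8 → 9: 10/10
  9 → 10: 10/14
  10 → 11: 10/10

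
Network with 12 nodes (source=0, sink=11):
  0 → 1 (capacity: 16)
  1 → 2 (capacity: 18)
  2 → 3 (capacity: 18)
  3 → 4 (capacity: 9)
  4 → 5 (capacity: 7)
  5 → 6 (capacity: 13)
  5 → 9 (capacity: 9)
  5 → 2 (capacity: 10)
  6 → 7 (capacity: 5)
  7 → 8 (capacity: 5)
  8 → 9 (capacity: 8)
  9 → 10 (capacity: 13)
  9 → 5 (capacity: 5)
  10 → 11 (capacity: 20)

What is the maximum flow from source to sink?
Maximum flow = 7

Max flow: 7

Flow assignment:
  0 → 1: 7/16
  1 → 2: 7/18
  2 → 3: 7/18
  3 → 4: 7/9
  4 → 5: 7/7
  5 → 9: 7/9
  9 → 10: 7/13
  10 → 11: 7/20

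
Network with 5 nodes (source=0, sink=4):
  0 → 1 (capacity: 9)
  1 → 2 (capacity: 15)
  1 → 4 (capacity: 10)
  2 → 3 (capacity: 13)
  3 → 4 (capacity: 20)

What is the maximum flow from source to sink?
Maximum flow = 9

Max flow: 9

Flow assignment:
  0 → 1: 9/9
  1 → 4: 9/10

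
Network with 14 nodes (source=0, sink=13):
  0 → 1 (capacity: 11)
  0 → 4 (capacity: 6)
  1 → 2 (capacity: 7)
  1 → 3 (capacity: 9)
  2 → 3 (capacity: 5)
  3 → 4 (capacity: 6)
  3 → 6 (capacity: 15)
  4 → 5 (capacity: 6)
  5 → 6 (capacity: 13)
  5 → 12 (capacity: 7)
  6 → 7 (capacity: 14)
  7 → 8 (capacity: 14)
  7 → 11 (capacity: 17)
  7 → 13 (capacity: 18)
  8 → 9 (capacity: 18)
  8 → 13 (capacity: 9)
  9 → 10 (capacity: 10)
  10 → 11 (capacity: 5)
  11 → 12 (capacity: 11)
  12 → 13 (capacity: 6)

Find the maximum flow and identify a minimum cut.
Max flow = 17, Min cut edges: (0,1), (4,5)

Maximum flow: 17
Minimum cut: (0,1), (4,5)
Partition: S = [0, 4], T = [1, 2, 3, 5, 6, 7, 8, 9, 10, 11, 12, 13]

Max-flow min-cut theorem verified: both equal 17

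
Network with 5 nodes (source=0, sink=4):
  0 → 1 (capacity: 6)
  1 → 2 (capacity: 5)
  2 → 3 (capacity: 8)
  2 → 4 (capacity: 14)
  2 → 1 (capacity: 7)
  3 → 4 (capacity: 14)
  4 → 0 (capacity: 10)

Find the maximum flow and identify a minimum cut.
Max flow = 5, Min cut edges: (1,2)

Maximum flow: 5
Minimum cut: (1,2)
Partition: S = [0, 1], T = [2, 3, 4]

Max-flow min-cut theorem verified: both equal 5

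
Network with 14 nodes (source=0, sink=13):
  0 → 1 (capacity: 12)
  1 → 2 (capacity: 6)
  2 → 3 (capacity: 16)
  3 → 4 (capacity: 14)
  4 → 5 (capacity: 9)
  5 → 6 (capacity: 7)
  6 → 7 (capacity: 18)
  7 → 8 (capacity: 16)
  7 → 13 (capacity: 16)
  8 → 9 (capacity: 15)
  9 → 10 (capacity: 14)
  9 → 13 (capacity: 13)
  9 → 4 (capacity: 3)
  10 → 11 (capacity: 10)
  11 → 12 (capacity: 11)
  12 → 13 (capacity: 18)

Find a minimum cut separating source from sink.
Min cut value = 6, edges: (1,2)

Min cut value: 6
Partition: S = [0, 1], T = [2, 3, 4, 5, 6, 7, 8, 9, 10, 11, 12, 13]
Cut edges: (1,2)

By max-flow min-cut theorem, max flow = min cut = 6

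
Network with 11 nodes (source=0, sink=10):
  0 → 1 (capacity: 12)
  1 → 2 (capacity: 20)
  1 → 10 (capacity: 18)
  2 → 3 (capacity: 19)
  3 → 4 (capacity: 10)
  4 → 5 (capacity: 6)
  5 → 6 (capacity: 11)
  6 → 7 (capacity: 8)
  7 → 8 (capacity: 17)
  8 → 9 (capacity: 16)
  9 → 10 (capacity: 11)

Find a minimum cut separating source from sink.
Min cut value = 12, edges: (0,1)

Min cut value: 12
Partition: S = [0], T = [1, 2, 3, 4, 5, 6, 7, 8, 9, 10]
Cut edges: (0,1)

By max-flow min-cut theorem, max flow = min cut = 12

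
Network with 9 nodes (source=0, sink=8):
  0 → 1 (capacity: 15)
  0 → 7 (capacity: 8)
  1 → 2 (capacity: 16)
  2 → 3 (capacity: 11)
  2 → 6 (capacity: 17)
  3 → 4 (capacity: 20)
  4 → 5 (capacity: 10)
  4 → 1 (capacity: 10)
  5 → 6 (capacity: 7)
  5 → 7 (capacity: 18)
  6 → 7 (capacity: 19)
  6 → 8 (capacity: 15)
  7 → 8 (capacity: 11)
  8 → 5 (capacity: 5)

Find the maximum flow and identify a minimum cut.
Max flow = 23, Min cut edges: (0,1), (0,7)

Maximum flow: 23
Minimum cut: (0,1), (0,7)
Partition: S = [0], T = [1, 2, 3, 4, 5, 6, 7, 8]

Max-flow min-cut theorem verified: both equal 23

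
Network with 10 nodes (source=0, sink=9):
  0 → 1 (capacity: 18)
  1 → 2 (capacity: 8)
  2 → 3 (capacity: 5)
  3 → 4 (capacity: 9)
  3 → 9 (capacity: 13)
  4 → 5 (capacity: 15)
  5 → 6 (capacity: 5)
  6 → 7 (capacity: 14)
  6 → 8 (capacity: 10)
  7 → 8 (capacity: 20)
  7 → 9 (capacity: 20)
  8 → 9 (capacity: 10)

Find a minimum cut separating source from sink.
Min cut value = 5, edges: (2,3)

Min cut value: 5
Partition: S = [0, 1, 2], T = [3, 4, 5, 6, 7, 8, 9]
Cut edges: (2,3)

By max-flow min-cut theorem, max flow = min cut = 5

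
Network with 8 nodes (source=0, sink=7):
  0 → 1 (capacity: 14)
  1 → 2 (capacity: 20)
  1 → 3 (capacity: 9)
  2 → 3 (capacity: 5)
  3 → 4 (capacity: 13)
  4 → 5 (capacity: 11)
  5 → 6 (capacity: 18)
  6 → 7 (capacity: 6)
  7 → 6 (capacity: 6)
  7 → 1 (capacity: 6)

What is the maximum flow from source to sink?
Maximum flow = 6

Max flow: 6

Flow assignment:
  0 → 1: 6/14
  1 → 2: 4/20
  1 → 3: 2/9
  2 → 3: 4/5
  3 → 4: 6/13
  4 → 5: 6/11
  5 → 6: 6/18
  6 → 7: 6/6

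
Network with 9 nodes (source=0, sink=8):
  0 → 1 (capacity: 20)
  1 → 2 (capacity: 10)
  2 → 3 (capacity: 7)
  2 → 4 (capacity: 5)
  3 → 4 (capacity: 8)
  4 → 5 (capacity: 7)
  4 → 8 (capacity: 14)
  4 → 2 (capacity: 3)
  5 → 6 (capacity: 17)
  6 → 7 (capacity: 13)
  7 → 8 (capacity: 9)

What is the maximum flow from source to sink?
Maximum flow = 10

Max flow: 10

Flow assignment:
  0 → 1: 10/20
  1 → 2: 10/10
  2 → 3: 5/7
  2 → 4: 5/5
  3 → 4: 5/8
  4 → 8: 10/14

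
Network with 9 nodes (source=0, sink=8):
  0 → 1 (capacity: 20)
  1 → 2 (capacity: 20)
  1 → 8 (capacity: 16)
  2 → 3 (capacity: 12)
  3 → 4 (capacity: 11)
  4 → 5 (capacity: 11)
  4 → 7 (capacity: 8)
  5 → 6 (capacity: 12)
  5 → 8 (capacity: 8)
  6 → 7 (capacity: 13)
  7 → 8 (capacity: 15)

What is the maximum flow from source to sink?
Maximum flow = 20

Max flow: 20

Flow assignment:
  0 → 1: 20/20
  1 → 2: 4/20
  1 → 8: 16/16
  2 → 3: 4/12
  3 → 4: 4/11
  4 → 5: 4/11
  5 → 8: 4/8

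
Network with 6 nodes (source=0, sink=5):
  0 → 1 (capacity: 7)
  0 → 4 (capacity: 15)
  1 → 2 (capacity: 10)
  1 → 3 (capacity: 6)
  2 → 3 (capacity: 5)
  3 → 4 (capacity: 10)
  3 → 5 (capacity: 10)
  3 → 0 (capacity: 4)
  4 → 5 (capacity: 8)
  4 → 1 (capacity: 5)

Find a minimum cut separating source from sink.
Min cut value = 18, edges: (3,5), (4,5)

Min cut value: 18
Partition: S = [0, 1, 2, 3, 4], T = [5]
Cut edges: (3,5), (4,5)

By max-flow min-cut theorem, max flow = min cut = 18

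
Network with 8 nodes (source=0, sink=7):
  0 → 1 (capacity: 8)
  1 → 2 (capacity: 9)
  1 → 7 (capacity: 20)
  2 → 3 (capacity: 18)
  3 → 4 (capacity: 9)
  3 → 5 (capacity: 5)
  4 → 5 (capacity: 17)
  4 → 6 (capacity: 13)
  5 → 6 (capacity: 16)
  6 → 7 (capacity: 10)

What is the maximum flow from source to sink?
Maximum flow = 8

Max flow: 8

Flow assignment:
  0 → 1: 8/8
  1 → 7: 8/20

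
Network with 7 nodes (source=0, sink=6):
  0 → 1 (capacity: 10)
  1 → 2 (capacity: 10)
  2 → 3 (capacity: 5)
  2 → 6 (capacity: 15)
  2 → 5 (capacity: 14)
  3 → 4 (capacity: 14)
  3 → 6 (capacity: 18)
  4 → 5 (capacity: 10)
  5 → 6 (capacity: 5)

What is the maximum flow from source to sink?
Maximum flow = 10

Max flow: 10

Flow assignment:
  0 → 1: 10/10
  1 → 2: 10/10
  2 → 6: 10/15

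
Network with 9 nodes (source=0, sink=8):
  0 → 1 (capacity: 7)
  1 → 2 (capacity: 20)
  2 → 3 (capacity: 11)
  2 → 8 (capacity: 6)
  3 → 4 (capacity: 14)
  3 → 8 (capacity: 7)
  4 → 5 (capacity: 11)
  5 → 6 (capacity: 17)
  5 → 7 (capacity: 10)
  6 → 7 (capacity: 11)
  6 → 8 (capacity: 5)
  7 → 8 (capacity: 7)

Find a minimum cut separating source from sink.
Min cut value = 7, edges: (0,1)

Min cut value: 7
Partition: S = [0], T = [1, 2, 3, 4, 5, 6, 7, 8]
Cut edges: (0,1)

By max-flow min-cut theorem, max flow = min cut = 7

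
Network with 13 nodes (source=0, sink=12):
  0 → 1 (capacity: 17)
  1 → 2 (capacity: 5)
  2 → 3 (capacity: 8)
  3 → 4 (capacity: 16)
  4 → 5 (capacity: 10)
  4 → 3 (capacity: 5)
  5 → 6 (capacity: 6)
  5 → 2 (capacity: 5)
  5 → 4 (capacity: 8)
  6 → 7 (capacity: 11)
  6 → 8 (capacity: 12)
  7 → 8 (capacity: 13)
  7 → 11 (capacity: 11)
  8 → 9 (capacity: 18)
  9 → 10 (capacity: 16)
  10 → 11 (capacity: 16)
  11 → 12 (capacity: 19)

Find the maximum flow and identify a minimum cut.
Max flow = 5, Min cut edges: (1,2)

Maximum flow: 5
Minimum cut: (1,2)
Partition: S = [0, 1], T = [2, 3, 4, 5, 6, 7, 8, 9, 10, 11, 12]

Max-flow min-cut theorem verified: both equal 5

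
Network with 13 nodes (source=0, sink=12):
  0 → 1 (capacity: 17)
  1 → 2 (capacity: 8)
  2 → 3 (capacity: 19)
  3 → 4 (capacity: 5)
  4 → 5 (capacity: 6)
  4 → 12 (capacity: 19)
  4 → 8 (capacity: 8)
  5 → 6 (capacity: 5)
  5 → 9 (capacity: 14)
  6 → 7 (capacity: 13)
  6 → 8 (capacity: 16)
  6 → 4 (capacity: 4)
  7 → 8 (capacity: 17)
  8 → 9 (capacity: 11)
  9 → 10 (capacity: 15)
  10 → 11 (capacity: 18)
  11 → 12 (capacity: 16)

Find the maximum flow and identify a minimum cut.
Max flow = 5, Min cut edges: (3,4)

Maximum flow: 5
Minimum cut: (3,4)
Partition: S = [0, 1, 2, 3], T = [4, 5, 6, 7, 8, 9, 10, 11, 12]

Max-flow min-cut theorem verified: both equal 5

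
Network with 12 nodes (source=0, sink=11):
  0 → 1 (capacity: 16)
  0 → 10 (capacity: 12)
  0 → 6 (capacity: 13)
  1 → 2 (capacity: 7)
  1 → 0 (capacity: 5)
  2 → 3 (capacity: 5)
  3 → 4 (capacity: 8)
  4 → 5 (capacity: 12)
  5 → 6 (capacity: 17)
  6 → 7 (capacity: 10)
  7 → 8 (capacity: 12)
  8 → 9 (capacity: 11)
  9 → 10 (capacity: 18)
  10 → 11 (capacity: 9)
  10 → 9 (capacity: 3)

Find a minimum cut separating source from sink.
Min cut value = 9, edges: (10,11)

Min cut value: 9
Partition: S = [0, 1, 2, 3, 4, 5, 6, 7, 8, 9, 10], T = [11]
Cut edges: (10,11)

By max-flow min-cut theorem, max flow = min cut = 9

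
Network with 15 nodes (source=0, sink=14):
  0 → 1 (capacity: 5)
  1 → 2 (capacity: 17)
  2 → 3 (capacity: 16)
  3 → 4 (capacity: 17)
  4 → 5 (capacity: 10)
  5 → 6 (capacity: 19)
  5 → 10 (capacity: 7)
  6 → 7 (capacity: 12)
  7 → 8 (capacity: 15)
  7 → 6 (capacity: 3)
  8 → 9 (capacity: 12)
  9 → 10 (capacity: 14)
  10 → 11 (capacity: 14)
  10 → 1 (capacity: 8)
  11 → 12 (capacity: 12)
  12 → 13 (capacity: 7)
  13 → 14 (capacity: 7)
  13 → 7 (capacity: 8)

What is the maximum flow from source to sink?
Maximum flow = 5

Max flow: 5

Flow assignment:
  0 → 1: 5/5
  1 → 2: 5/17
  2 → 3: 5/16
  3 → 4: 5/17
  4 → 5: 5/10
  5 → 10: 5/7
  10 → 11: 5/14
  11 → 12: 5/12
  12 → 13: 5/7
  13 → 14: 5/7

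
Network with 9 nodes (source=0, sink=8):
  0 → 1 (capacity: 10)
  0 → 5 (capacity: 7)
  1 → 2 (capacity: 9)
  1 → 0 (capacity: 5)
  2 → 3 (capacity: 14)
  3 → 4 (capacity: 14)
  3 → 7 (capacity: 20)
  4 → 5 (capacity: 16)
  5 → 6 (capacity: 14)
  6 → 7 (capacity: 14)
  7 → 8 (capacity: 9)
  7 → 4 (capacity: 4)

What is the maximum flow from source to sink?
Maximum flow = 9

Max flow: 9

Flow assignment:
  0 → 1: 2/10
  0 → 5: 7/7
  1 → 2: 2/9
  2 → 3: 2/14
  3 → 7: 2/20
  5 → 6: 7/14
  6 → 7: 7/14
  7 → 8: 9/9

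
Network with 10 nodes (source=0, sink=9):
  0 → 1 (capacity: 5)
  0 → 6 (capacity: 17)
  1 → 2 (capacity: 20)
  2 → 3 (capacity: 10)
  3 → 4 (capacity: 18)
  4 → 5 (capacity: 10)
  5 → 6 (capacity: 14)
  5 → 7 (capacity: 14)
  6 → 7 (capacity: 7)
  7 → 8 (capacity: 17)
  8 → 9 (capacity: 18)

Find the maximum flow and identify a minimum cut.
Max flow = 12, Min cut edges: (0,1), (6,7)

Maximum flow: 12
Minimum cut: (0,1), (6,7)
Partition: S = [0, 6], T = [1, 2, 3, 4, 5, 7, 8, 9]

Max-flow min-cut theorem verified: both equal 12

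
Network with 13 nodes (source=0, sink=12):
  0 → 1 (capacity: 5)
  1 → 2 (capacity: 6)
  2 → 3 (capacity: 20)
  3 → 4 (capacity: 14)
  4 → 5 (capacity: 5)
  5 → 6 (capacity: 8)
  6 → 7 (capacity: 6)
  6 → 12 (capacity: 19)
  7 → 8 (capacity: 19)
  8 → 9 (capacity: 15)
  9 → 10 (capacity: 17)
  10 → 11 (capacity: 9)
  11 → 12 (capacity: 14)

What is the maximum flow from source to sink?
Maximum flow = 5

Max flow: 5

Flow assignment:
  0 → 1: 5/5
  1 → 2: 5/6
  2 → 3: 5/20
  3 → 4: 5/14
  4 → 5: 5/5
  5 → 6: 5/8
  6 → 12: 5/19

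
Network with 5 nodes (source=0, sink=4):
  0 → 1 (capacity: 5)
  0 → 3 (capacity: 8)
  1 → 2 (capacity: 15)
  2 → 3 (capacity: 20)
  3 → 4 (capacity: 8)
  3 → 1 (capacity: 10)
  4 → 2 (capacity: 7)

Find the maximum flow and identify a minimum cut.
Max flow = 8, Min cut edges: (3,4)

Maximum flow: 8
Minimum cut: (3,4)
Partition: S = [0, 1, 2, 3], T = [4]

Max-flow min-cut theorem verified: both equal 8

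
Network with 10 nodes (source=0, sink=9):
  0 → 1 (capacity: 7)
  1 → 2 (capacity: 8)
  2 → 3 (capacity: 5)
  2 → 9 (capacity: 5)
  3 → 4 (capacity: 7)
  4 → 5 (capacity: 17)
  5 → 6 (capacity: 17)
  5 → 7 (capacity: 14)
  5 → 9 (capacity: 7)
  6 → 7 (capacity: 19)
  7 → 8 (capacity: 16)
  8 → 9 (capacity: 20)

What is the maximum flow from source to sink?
Maximum flow = 7

Max flow: 7

Flow assignment:
  0 → 1: 7/7
  1 → 2: 7/8
  2 → 3: 2/5
  2 → 9: 5/5
  3 → 4: 2/7
  4 → 5: 2/17
  5 → 9: 2/7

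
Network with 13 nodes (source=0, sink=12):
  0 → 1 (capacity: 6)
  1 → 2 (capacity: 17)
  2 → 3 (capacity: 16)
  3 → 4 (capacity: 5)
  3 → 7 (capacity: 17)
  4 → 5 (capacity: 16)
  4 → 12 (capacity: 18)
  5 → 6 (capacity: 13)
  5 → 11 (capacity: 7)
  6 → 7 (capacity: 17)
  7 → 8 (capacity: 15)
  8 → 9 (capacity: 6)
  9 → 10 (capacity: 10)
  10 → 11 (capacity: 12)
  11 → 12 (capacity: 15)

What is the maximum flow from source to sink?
Maximum flow = 6

Max flow: 6

Flow assignment:
  0 → 1: 6/6
  1 → 2: 6/17
  2 → 3: 6/16
  3 → 4: 5/5
  3 → 7: 1/17
  4 → 12: 5/18
  7 → 8: 1/15
  8 → 9: 1/6
  9 → 10: 1/10
  10 → 11: 1/12
  11 → 12: 1/15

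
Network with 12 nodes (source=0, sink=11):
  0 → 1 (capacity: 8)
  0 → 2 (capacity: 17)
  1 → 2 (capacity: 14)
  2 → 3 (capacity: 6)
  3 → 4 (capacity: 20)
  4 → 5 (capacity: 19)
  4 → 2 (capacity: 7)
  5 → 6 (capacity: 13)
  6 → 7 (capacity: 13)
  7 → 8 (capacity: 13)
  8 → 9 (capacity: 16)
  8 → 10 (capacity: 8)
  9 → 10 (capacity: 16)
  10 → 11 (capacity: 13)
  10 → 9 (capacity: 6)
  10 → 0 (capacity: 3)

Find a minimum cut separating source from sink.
Min cut value = 6, edges: (2,3)

Min cut value: 6
Partition: S = [0, 1, 2], T = [3, 4, 5, 6, 7, 8, 9, 10, 11]
Cut edges: (2,3)

By max-flow min-cut theorem, max flow = min cut = 6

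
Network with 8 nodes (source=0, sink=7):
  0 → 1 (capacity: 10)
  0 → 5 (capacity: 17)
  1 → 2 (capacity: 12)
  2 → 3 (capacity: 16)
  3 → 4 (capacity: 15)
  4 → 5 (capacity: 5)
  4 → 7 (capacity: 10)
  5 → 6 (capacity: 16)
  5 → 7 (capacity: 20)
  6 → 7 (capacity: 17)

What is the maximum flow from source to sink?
Maximum flow = 27

Max flow: 27

Flow assignment:
  0 → 1: 10/10
  0 → 5: 17/17
  1 → 2: 10/12
  2 → 3: 10/16
  3 → 4: 10/15
  4 → 7: 10/10
  5 → 7: 17/20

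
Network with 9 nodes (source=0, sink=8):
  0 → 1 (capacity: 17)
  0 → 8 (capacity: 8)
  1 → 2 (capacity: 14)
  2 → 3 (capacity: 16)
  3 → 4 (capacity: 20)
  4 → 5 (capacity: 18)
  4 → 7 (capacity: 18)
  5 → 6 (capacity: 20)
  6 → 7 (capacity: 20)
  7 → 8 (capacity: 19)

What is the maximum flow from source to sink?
Maximum flow = 22

Max flow: 22

Flow assignment:
  0 → 1: 14/17
  0 → 8: 8/8
  1 → 2: 14/14
  2 → 3: 14/16
  3 → 4: 14/20
  4 → 7: 14/18
  7 → 8: 14/19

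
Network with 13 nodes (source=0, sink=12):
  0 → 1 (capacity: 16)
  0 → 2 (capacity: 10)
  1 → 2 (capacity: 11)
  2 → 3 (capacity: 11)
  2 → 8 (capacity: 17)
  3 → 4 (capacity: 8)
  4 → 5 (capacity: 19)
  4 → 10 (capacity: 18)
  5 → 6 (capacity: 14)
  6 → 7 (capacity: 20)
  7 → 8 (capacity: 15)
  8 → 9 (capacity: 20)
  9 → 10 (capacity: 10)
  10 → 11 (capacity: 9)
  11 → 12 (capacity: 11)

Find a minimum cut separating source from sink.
Min cut value = 9, edges: (10,11)

Min cut value: 9
Partition: S = [0, 1, 2, 3, 4, 5, 6, 7, 8, 9, 10], T = [11, 12]
Cut edges: (10,11)

By max-flow min-cut theorem, max flow = min cut = 9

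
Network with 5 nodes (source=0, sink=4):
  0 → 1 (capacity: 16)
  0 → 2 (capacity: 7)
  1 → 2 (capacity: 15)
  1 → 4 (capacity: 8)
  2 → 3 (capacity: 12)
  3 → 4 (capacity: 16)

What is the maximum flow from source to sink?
Maximum flow = 20

Max flow: 20

Flow assignment:
  0 → 1: 16/16
  0 → 2: 4/7
  1 → 2: 8/15
  1 → 4: 8/8
  2 → 3: 12/12
  3 → 4: 12/16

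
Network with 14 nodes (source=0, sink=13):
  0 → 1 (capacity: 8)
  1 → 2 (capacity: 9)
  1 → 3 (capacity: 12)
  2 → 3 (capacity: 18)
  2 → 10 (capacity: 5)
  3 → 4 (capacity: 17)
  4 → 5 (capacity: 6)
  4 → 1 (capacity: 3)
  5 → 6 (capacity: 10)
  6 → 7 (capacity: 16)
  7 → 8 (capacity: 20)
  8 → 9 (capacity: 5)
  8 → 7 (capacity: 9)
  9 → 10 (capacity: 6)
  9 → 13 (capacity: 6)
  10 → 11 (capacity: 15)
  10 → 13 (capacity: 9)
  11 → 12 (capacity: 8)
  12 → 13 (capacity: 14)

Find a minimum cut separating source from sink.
Min cut value = 8, edges: (0,1)

Min cut value: 8
Partition: S = [0], T = [1, 2, 3, 4, 5, 6, 7, 8, 9, 10, 11, 12, 13]
Cut edges: (0,1)

By max-flow min-cut theorem, max flow = min cut = 8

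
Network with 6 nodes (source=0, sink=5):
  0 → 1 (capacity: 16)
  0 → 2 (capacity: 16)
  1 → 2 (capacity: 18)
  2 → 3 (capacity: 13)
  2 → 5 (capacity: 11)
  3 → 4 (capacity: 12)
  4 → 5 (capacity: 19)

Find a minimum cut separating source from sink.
Min cut value = 23, edges: (2,5), (3,4)

Min cut value: 23
Partition: S = [0, 1, 2, 3], T = [4, 5]
Cut edges: (2,5), (3,4)

By max-flow min-cut theorem, max flow = min cut = 23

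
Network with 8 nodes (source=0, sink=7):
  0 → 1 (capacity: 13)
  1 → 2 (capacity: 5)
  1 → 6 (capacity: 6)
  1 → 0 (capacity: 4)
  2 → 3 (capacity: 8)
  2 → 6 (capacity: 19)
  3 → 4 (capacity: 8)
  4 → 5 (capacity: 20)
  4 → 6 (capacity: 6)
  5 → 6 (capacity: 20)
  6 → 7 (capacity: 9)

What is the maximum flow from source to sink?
Maximum flow = 9

Max flow: 9

Flow assignment:
  0 → 1: 9/13
  1 → 2: 3/5
  1 → 6: 6/6
  2 → 6: 3/19
  6 → 7: 9/9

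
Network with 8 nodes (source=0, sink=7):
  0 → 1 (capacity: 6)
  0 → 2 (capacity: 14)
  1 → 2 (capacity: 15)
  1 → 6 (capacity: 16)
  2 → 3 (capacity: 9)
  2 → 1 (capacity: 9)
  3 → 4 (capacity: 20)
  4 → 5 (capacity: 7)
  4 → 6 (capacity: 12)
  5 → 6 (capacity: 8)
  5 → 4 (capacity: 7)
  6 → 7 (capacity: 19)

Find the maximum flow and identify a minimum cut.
Max flow = 19, Min cut edges: (6,7)

Maximum flow: 19
Minimum cut: (6,7)
Partition: S = [0, 1, 2, 3, 4, 5, 6], T = [7]

Max-flow min-cut theorem verified: both equal 19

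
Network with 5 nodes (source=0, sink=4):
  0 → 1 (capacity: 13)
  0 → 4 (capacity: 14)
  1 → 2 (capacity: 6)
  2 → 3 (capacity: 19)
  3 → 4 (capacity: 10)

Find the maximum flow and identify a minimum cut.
Max flow = 20, Min cut edges: (0,4), (1,2)

Maximum flow: 20
Minimum cut: (0,4), (1,2)
Partition: S = [0, 1], T = [2, 3, 4]

Max-flow min-cut theorem verified: both equal 20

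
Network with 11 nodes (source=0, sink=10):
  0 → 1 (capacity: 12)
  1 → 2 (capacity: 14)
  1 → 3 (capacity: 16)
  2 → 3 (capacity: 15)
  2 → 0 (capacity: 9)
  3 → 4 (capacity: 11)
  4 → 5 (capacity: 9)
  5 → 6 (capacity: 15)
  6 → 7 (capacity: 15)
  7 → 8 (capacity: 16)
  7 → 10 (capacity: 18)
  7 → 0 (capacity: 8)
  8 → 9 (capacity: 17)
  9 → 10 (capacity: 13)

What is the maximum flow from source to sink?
Maximum flow = 9

Max flow: 9

Flow assignment:
  0 → 1: 9/12
  1 → 3: 9/16
  3 → 4: 9/11
  4 → 5: 9/9
  5 → 6: 9/15
  6 → 7: 9/15
  7 → 10: 9/18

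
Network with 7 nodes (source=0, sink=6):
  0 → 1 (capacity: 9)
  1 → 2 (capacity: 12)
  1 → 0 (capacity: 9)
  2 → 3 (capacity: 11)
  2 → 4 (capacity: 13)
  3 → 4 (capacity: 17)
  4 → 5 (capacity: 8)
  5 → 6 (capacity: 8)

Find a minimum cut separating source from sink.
Min cut value = 8, edges: (5,6)

Min cut value: 8
Partition: S = [0, 1, 2, 3, 4, 5], T = [6]
Cut edges: (5,6)

By max-flow min-cut theorem, max flow = min cut = 8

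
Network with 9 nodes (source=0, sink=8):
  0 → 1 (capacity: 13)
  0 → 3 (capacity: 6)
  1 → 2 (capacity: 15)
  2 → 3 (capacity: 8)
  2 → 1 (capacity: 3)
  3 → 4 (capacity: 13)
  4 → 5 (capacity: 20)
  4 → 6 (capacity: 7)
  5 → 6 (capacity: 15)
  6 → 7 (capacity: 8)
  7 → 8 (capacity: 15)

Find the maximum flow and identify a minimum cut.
Max flow = 8, Min cut edges: (6,7)

Maximum flow: 8
Minimum cut: (6,7)
Partition: S = [0, 1, 2, 3, 4, 5, 6], T = [7, 8]

Max-flow min-cut theorem verified: both equal 8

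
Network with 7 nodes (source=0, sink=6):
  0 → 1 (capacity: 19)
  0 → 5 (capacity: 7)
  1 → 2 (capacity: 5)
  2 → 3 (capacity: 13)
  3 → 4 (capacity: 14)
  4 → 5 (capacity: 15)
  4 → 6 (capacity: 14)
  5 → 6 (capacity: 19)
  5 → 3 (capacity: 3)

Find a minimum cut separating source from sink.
Min cut value = 12, edges: (0,5), (1,2)

Min cut value: 12
Partition: S = [0, 1], T = [2, 3, 4, 5, 6]
Cut edges: (0,5), (1,2)

By max-flow min-cut theorem, max flow = min cut = 12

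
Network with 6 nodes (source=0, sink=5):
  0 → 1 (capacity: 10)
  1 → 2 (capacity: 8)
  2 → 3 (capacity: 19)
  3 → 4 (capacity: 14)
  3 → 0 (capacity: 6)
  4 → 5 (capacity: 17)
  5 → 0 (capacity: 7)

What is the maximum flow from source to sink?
Maximum flow = 8

Max flow: 8

Flow assignment:
  0 → 1: 8/10
  1 → 2: 8/8
  2 → 3: 8/19
  3 → 4: 8/14
  4 → 5: 8/17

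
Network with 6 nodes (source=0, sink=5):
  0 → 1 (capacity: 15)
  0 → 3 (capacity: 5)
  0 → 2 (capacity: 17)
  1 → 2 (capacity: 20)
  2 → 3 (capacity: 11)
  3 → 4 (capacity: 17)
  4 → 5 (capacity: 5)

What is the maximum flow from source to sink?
Maximum flow = 5

Max flow: 5

Flow assignment:
  0 → 1: 5/15
  1 → 2: 5/20
  2 → 3: 5/11
  3 → 4: 5/17
  4 → 5: 5/5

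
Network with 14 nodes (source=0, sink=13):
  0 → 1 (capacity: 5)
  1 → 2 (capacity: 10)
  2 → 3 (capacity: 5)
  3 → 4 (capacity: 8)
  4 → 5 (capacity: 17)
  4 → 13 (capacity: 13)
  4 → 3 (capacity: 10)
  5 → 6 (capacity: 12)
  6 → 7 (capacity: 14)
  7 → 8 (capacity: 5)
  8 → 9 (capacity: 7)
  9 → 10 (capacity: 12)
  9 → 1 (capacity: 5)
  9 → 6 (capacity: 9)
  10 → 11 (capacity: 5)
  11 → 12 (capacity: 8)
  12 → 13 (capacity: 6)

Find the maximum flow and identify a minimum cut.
Max flow = 5, Min cut edges: (2,3)

Maximum flow: 5
Minimum cut: (2,3)
Partition: S = [0, 1, 2], T = [3, 4, 5, 6, 7, 8, 9, 10, 11, 12, 13]

Max-flow min-cut theorem verified: both equal 5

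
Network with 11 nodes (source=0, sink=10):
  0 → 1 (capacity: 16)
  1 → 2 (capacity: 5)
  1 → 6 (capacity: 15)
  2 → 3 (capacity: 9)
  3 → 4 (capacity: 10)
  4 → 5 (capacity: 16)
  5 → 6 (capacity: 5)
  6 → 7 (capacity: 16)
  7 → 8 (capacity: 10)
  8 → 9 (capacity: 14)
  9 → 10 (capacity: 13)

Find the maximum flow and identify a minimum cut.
Max flow = 10, Min cut edges: (7,8)

Maximum flow: 10
Minimum cut: (7,8)
Partition: S = [0, 1, 2, 3, 4, 5, 6, 7], T = [8, 9, 10]

Max-flow min-cut theorem verified: both equal 10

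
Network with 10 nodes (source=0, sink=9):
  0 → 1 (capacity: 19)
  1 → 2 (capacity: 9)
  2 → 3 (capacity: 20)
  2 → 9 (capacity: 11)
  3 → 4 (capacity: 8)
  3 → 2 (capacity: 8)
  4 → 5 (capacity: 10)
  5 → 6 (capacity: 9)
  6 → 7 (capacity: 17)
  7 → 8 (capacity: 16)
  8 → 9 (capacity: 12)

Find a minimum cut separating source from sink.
Min cut value = 9, edges: (1,2)

Min cut value: 9
Partition: S = [0, 1], T = [2, 3, 4, 5, 6, 7, 8, 9]
Cut edges: (1,2)

By max-flow min-cut theorem, max flow = min cut = 9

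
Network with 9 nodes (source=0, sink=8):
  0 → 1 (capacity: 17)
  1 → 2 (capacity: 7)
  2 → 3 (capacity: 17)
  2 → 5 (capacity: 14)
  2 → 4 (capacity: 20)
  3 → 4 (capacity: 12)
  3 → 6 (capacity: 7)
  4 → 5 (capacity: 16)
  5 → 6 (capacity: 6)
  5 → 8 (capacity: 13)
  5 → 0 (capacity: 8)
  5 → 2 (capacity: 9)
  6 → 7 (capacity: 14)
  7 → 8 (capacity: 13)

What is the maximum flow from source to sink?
Maximum flow = 7

Max flow: 7

Flow assignment:
  0 → 1: 7/17
  1 → 2: 7/7
  2 → 5: 7/14
  5 → 8: 7/13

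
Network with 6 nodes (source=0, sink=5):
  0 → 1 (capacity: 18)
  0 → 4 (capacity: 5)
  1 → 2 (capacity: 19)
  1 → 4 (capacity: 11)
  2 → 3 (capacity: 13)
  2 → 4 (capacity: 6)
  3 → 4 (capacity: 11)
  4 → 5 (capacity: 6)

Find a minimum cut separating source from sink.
Min cut value = 6, edges: (4,5)

Min cut value: 6
Partition: S = [0, 1, 2, 3, 4], T = [5]
Cut edges: (4,5)

By max-flow min-cut theorem, max flow = min cut = 6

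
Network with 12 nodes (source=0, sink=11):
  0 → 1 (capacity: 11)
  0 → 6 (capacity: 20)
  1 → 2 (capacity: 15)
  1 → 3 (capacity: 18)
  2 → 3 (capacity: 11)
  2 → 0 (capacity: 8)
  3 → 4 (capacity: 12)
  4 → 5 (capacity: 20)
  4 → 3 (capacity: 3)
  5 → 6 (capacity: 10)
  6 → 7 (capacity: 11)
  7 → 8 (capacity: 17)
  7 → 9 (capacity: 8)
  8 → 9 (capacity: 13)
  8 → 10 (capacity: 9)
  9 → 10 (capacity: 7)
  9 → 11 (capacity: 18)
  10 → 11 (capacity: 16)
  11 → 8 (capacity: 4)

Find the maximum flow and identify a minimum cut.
Max flow = 11, Min cut edges: (6,7)

Maximum flow: 11
Minimum cut: (6,7)
Partition: S = [0, 1, 2, 3, 4, 5, 6], T = [7, 8, 9, 10, 11]

Max-flow min-cut theorem verified: both equal 11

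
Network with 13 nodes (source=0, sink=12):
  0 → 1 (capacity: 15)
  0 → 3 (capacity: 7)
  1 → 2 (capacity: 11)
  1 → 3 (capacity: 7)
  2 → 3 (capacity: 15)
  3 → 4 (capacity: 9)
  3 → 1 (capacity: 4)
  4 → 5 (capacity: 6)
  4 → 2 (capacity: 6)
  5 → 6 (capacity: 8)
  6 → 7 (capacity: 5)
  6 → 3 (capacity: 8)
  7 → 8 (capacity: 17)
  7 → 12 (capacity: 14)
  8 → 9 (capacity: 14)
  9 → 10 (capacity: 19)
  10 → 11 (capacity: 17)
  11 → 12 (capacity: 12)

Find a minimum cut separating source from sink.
Min cut value = 5, edges: (6,7)

Min cut value: 5
Partition: S = [0, 1, 2, 3, 4, 5, 6], T = [7, 8, 9, 10, 11, 12]
Cut edges: (6,7)

By max-flow min-cut theorem, max flow = min cut = 5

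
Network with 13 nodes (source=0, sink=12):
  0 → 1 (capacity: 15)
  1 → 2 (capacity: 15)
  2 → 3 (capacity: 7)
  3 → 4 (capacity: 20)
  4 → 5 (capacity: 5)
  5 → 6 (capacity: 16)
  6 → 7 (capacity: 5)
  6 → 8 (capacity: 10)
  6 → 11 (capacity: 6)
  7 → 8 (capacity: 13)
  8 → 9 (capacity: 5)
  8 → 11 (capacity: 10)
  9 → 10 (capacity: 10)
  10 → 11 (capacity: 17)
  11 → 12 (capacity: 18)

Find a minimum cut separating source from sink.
Min cut value = 5, edges: (4,5)

Min cut value: 5
Partition: S = [0, 1, 2, 3, 4], T = [5, 6, 7, 8, 9, 10, 11, 12]
Cut edges: (4,5)

By max-flow min-cut theorem, max flow = min cut = 5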